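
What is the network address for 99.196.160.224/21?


IP:   01100011.11000100.10100000.11100000
Mask: 11111111.11111111.11111000.00000000
AND operation:
Net:  01100011.11000100.10100000.00000000
Network: 99.196.160.0/21


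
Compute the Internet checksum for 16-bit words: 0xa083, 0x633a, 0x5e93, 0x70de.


Sum all words (with carry folding):
+ 0xa083 = 0xa083
+ 0x633a = 0x03be
+ 0x5e93 = 0x6251
+ 0x70de = 0xd32f
One's complement: ~0xd32f
Checksum = 0x2cd0


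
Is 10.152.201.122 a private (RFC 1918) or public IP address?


RFC 1918 private ranges:
  10.0.0.0/8 (10.0.0.0 - 10.255.255.255)
  172.16.0.0/12 (172.16.0.0 - 172.31.255.255)
  192.168.0.0/16 (192.168.0.0 - 192.168.255.255)
Private (in 10.0.0.0/8)


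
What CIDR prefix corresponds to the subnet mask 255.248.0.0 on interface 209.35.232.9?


Binary: 11111111.11111000.00000000.00000000
Count leading 1s
Prefix: /13


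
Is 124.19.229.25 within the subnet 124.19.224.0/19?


Subnet network: 124.19.224.0
Test IP AND mask: 124.19.224.0
Yes, 124.19.229.25 is in 124.19.224.0/19


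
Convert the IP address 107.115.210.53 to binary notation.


107 = 01101011
115 = 01110011
210 = 11010010
53 = 00110101
Binary: 01101011.01110011.11010010.00110101


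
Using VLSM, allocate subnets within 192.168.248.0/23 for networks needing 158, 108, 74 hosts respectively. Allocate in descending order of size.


158 hosts -> /24 (254 usable): 192.168.248.0/24
108 hosts -> /25 (126 usable): 192.168.249.0/25
74 hosts -> /25 (126 usable): 192.168.249.128/25
Allocation: 192.168.248.0/24 (158 hosts, 254 usable); 192.168.249.0/25 (108 hosts, 126 usable); 192.168.249.128/25 (74 hosts, 126 usable)


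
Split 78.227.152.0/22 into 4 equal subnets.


New prefix = 22 + 2 = 24
Each subnet has 256 addresses
  78.227.152.0/24
  78.227.153.0/24
  78.227.154.0/24
  78.227.155.0/24
Subnets: 78.227.152.0/24, 78.227.153.0/24, 78.227.154.0/24, 78.227.155.0/24


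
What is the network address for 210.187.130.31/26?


IP:   11010010.10111011.10000010.00011111
Mask: 11111111.11111111.11111111.11000000
AND operation:
Net:  11010010.10111011.10000010.00000000
Network: 210.187.130.0/26


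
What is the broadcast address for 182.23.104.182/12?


Network: 182.16.0.0/12
Host bits = 20
Set all host bits to 1:
Broadcast: 182.31.255.255


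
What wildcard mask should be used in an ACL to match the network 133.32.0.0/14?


Subnet mask: 255.252.0.0
Wildcard = 255.255.255.255 - subnet mask
255 - 255 = 0
255 - 252 = 3
255 - 0 = 255
255 - 0 = 255
Wildcard: 0.3.255.255


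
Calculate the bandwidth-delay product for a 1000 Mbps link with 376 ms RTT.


BDP = bandwidth * RTT
= 1000 Mbps * 376 ms
= 1000 * 1e6 * 376 / 1000 bits
= 376000000 bits
= 47000000 bytes
= 45898.4375 KB
BDP = 376000000 bits (47000000 bytes)


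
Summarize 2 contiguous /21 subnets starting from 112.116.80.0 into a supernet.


Original prefix: /21
Number of subnets: 2 = 2^1
New prefix = 21 - 1 = 20
Supernet: 112.116.80.0/20


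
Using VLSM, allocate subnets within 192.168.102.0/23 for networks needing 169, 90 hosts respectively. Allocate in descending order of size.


169 hosts -> /24 (254 usable): 192.168.102.0/24
90 hosts -> /25 (126 usable): 192.168.103.0/25
Allocation: 192.168.102.0/24 (169 hosts, 254 usable); 192.168.103.0/25 (90 hosts, 126 usable)


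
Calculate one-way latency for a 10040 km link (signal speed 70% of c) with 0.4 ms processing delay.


Speed = 0.7 * 3e5 km/s = 210000 km/s
Propagation delay = 10040 / 210000 = 0.0478 s = 47.8095 ms
Processing delay = 0.4 ms
Total one-way latency = 48.2095 ms


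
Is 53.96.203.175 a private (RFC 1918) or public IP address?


RFC 1918 private ranges:
  10.0.0.0/8 (10.0.0.0 - 10.255.255.255)
  172.16.0.0/12 (172.16.0.0 - 172.31.255.255)
  192.168.0.0/16 (192.168.0.0 - 192.168.255.255)
Public (not in any RFC 1918 range)


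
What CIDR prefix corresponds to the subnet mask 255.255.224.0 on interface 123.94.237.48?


Binary: 11111111.11111111.11100000.00000000
Count leading 1s
Prefix: /19


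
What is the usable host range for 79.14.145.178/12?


Network: 79.0.0.0
Broadcast: 79.15.255.255
First usable = network + 1
Last usable = broadcast - 1
Range: 79.0.0.1 to 79.15.255.254


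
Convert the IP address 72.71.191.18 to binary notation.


72 = 01001000
71 = 01000111
191 = 10111111
18 = 00010010
Binary: 01001000.01000111.10111111.00010010


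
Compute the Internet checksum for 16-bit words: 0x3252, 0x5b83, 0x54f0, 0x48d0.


Sum all words (with carry folding):
+ 0x3252 = 0x3252
+ 0x5b83 = 0x8dd5
+ 0x54f0 = 0xe2c5
+ 0x48d0 = 0x2b96
One's complement: ~0x2b96
Checksum = 0xd469


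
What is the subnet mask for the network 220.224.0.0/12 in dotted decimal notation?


/12 means 12 network bits, 20 host bits
Binary: 11111111111100000000000000000000
Mask: 255.240.0.0


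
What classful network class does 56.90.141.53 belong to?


First octet: 56
Binary: 00111000
0xxxxxxx -> Class A (1-126)
Class A, default mask 255.0.0.0 (/8)


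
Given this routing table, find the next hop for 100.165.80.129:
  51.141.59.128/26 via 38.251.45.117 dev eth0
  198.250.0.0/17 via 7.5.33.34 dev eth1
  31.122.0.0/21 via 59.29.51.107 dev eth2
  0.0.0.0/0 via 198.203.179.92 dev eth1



Longest prefix match for 100.165.80.129:
  /26 51.141.59.128: no
  /17 198.250.0.0: no
  /21 31.122.0.0: no
  /0 0.0.0.0: MATCH
Selected: next-hop 198.203.179.92 via eth1 (matched /0)


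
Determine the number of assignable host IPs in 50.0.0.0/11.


Host bits = 32 - 11 = 21
Total addresses = 2^21 = 2097152
Usable = total - 2 (network and broadcast)
Usable hosts: 2097150


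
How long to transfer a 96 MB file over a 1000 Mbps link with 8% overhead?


Effective throughput = 1000 * (1 - 8/100) = 920 Mbps
File size in Mb = 96 * 8 = 768 Mb
Time = 768 / 920
Time = 0.8348 seconds


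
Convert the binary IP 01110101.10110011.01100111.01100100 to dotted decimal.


01110101 = 117
10110011 = 179
01100111 = 103
01100100 = 100
IP: 117.179.103.100


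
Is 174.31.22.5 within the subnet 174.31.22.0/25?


Subnet network: 174.31.22.0
Test IP AND mask: 174.31.22.0
Yes, 174.31.22.5 is in 174.31.22.0/25


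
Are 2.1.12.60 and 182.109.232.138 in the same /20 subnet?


Mask: 255.255.240.0
2.1.12.60 AND mask = 2.1.0.0
182.109.232.138 AND mask = 182.109.224.0
No, different subnets (2.1.0.0 vs 182.109.224.0)


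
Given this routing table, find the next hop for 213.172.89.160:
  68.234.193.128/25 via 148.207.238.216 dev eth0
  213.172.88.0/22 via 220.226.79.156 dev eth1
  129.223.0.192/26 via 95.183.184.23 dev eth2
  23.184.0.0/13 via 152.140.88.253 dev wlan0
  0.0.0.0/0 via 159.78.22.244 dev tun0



Longest prefix match for 213.172.89.160:
  /25 68.234.193.128: no
  /22 213.172.88.0: MATCH
  /26 129.223.0.192: no
  /13 23.184.0.0: no
  /0 0.0.0.0: MATCH
Selected: next-hop 220.226.79.156 via eth1 (matched /22)


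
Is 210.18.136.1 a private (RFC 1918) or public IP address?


RFC 1918 private ranges:
  10.0.0.0/8 (10.0.0.0 - 10.255.255.255)
  172.16.0.0/12 (172.16.0.0 - 172.31.255.255)
  192.168.0.0/16 (192.168.0.0 - 192.168.255.255)
Public (not in any RFC 1918 range)


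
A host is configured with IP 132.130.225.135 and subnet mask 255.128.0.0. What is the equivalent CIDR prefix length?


Binary: 11111111.10000000.00000000.00000000
Count leading 1s
Prefix: /9


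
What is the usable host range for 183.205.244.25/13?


Network: 183.200.0.0
Broadcast: 183.207.255.255
First usable = network + 1
Last usable = broadcast - 1
Range: 183.200.0.1 to 183.207.255.254


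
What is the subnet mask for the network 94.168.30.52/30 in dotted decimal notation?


/30 means 30 network bits, 2 host bits
Binary: 11111111111111111111111111111100
Mask: 255.255.255.252


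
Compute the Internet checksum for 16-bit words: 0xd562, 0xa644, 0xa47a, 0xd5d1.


Sum all words (with carry folding):
+ 0xd562 = 0xd562
+ 0xa644 = 0x7ba7
+ 0xa47a = 0x2022
+ 0xd5d1 = 0xf5f3
One's complement: ~0xf5f3
Checksum = 0x0a0c


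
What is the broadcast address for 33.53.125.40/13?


Network: 33.48.0.0/13
Host bits = 19
Set all host bits to 1:
Broadcast: 33.55.255.255


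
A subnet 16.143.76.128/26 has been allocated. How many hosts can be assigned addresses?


Host bits = 32 - 26 = 6
Total addresses = 2^6 = 64
Usable = total - 2 (network and broadcast)
Usable hosts: 62


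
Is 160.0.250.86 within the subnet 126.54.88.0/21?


Subnet network: 126.54.88.0
Test IP AND mask: 160.0.248.0
No, 160.0.250.86 is not in 126.54.88.0/21


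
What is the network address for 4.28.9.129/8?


IP:   00000100.00011100.00001001.10000001
Mask: 11111111.00000000.00000000.00000000
AND operation:
Net:  00000100.00000000.00000000.00000000
Network: 4.0.0.0/8


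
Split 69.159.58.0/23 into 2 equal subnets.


New prefix = 23 + 1 = 24
Each subnet has 256 addresses
  69.159.58.0/24
  69.159.59.0/24
Subnets: 69.159.58.0/24, 69.159.59.0/24


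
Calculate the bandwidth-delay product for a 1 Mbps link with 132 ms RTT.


BDP = bandwidth * RTT
= 1 Mbps * 132 ms
= 1 * 1e6 * 132 / 1000 bits
= 132000 bits
= 16500 bytes
= 16.1133 KB
BDP = 132000 bits (16500 bytes)


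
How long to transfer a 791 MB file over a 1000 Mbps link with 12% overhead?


Effective throughput = 1000 * (1 - 12/100) = 880 Mbps
File size in Mb = 791 * 8 = 6328 Mb
Time = 6328 / 880
Time = 7.1909 seconds


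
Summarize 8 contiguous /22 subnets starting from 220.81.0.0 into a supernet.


Original prefix: /22
Number of subnets: 8 = 2^3
New prefix = 22 - 3 = 19
Supernet: 220.81.0.0/19


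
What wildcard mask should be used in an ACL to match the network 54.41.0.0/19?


Subnet mask: 255.255.224.0
Wildcard = 255.255.255.255 - subnet mask
255 - 255 = 0
255 - 255 = 0
255 - 224 = 31
255 - 0 = 255
Wildcard: 0.0.31.255


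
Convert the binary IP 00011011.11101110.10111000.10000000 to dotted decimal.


00011011 = 27
11101110 = 238
10111000 = 184
10000000 = 128
IP: 27.238.184.128


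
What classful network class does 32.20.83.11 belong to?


First octet: 32
Binary: 00100000
0xxxxxxx -> Class A (1-126)
Class A, default mask 255.0.0.0 (/8)


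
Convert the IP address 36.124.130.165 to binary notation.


36 = 00100100
124 = 01111100
130 = 10000010
165 = 10100101
Binary: 00100100.01111100.10000010.10100101


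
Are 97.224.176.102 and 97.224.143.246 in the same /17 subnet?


Mask: 255.255.128.0
97.224.176.102 AND mask = 97.224.128.0
97.224.143.246 AND mask = 97.224.128.0
Yes, same subnet (97.224.128.0)


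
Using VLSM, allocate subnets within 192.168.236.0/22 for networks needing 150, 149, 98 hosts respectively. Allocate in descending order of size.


150 hosts -> /24 (254 usable): 192.168.236.0/24
149 hosts -> /24 (254 usable): 192.168.237.0/24
98 hosts -> /25 (126 usable): 192.168.238.0/25
Allocation: 192.168.236.0/24 (150 hosts, 254 usable); 192.168.237.0/24 (149 hosts, 254 usable); 192.168.238.0/25 (98 hosts, 126 usable)


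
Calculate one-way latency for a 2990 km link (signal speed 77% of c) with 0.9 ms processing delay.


Speed = 0.77 * 3e5 km/s = 231000 km/s
Propagation delay = 2990 / 231000 = 0.0129 s = 12.9437 ms
Processing delay = 0.9 ms
Total one-way latency = 13.8437 ms


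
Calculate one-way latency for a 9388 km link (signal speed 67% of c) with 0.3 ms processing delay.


Speed = 0.67 * 3e5 km/s = 201000 km/s
Propagation delay = 9388 / 201000 = 0.0467 s = 46.7065 ms
Processing delay = 0.3 ms
Total one-way latency = 47.0065 ms


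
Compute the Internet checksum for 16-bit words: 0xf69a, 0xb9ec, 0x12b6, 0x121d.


Sum all words (with carry folding):
+ 0xf69a = 0xf69a
+ 0xb9ec = 0xb087
+ 0x12b6 = 0xc33d
+ 0x121d = 0xd55a
One's complement: ~0xd55a
Checksum = 0x2aa5


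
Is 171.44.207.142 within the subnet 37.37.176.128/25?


Subnet network: 37.37.176.128
Test IP AND mask: 171.44.207.128
No, 171.44.207.142 is not in 37.37.176.128/25


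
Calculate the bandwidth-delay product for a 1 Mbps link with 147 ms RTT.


BDP = bandwidth * RTT
= 1 Mbps * 147 ms
= 1 * 1e6 * 147 / 1000 bits
= 147000 bits
= 18375 bytes
= 17.9443 KB
BDP = 147000 bits (18375 bytes)


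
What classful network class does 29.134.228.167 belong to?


First octet: 29
Binary: 00011101
0xxxxxxx -> Class A (1-126)
Class A, default mask 255.0.0.0 (/8)


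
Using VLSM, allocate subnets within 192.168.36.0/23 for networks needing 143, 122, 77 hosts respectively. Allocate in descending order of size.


143 hosts -> /24 (254 usable): 192.168.36.0/24
122 hosts -> /25 (126 usable): 192.168.37.0/25
77 hosts -> /25 (126 usable): 192.168.37.128/25
Allocation: 192.168.36.0/24 (143 hosts, 254 usable); 192.168.37.0/25 (122 hosts, 126 usable); 192.168.37.128/25 (77 hosts, 126 usable)


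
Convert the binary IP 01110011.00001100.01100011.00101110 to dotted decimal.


01110011 = 115
00001100 = 12
01100011 = 99
00101110 = 46
IP: 115.12.99.46


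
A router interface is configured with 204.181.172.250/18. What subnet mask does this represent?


/18 means 18 network bits, 14 host bits
Binary: 11111111111111111100000000000000
Mask: 255.255.192.0


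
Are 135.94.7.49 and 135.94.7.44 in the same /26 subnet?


Mask: 255.255.255.192
135.94.7.49 AND mask = 135.94.7.0
135.94.7.44 AND mask = 135.94.7.0
Yes, same subnet (135.94.7.0)


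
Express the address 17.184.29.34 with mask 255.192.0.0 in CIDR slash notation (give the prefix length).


Binary: 11111111.11000000.00000000.00000000
Count leading 1s
Prefix: /10


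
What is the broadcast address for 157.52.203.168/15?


Network: 157.52.0.0/15
Host bits = 17
Set all host bits to 1:
Broadcast: 157.53.255.255


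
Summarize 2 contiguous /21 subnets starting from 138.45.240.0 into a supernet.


Original prefix: /21
Number of subnets: 2 = 2^1
New prefix = 21 - 1 = 20
Supernet: 138.45.240.0/20


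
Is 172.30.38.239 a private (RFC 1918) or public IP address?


RFC 1918 private ranges:
  10.0.0.0/8 (10.0.0.0 - 10.255.255.255)
  172.16.0.0/12 (172.16.0.0 - 172.31.255.255)
  192.168.0.0/16 (192.168.0.0 - 192.168.255.255)
Private (in 172.16.0.0/12)


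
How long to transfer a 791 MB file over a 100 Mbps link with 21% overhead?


Effective throughput = 100 * (1 - 21/100) = 79 Mbps
File size in Mb = 791 * 8 = 6328 Mb
Time = 6328 / 79
Time = 80.1013 seconds


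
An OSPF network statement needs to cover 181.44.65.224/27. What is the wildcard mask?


Subnet mask: 255.255.255.224
Wildcard = 255.255.255.255 - subnet mask
255 - 255 = 0
255 - 255 = 0
255 - 255 = 0
255 - 224 = 31
Wildcard: 0.0.0.31


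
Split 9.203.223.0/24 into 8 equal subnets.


New prefix = 24 + 3 = 27
Each subnet has 32 addresses
  9.203.223.0/27
  9.203.223.32/27
  9.203.223.64/27
  9.203.223.96/27
  9.203.223.128/27
  9.203.223.160/27
  9.203.223.192/27
  9.203.223.224/27
Subnets: 9.203.223.0/27, 9.203.223.32/27, 9.203.223.64/27, 9.203.223.96/27, 9.203.223.128/27, 9.203.223.160/27, 9.203.223.192/27, 9.203.223.224/27


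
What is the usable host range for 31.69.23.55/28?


Network: 31.69.23.48
Broadcast: 31.69.23.63
First usable = network + 1
Last usable = broadcast - 1
Range: 31.69.23.49 to 31.69.23.62


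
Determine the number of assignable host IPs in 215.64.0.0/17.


Host bits = 32 - 17 = 15
Total addresses = 2^15 = 32768
Usable = total - 2 (network and broadcast)
Usable hosts: 32766


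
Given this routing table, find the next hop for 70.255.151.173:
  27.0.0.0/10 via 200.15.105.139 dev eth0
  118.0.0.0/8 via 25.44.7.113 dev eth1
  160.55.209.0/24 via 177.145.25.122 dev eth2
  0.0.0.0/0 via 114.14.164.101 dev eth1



Longest prefix match for 70.255.151.173:
  /10 27.0.0.0: no
  /8 118.0.0.0: no
  /24 160.55.209.0: no
  /0 0.0.0.0: MATCH
Selected: next-hop 114.14.164.101 via eth1 (matched /0)


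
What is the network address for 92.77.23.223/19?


IP:   01011100.01001101.00010111.11011111
Mask: 11111111.11111111.11100000.00000000
AND operation:
Net:  01011100.01001101.00000000.00000000
Network: 92.77.0.0/19


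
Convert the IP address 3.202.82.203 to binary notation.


3 = 00000011
202 = 11001010
82 = 01010010
203 = 11001011
Binary: 00000011.11001010.01010010.11001011


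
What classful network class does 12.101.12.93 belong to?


First octet: 12
Binary: 00001100
0xxxxxxx -> Class A (1-126)
Class A, default mask 255.0.0.0 (/8)


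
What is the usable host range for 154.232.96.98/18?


Network: 154.232.64.0
Broadcast: 154.232.127.255
First usable = network + 1
Last usable = broadcast - 1
Range: 154.232.64.1 to 154.232.127.254


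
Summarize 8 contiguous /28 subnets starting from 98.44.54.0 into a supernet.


Original prefix: /28
Number of subnets: 8 = 2^3
New prefix = 28 - 3 = 25
Supernet: 98.44.54.0/25


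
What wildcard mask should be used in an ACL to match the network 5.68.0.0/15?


Subnet mask: 255.254.0.0
Wildcard = 255.255.255.255 - subnet mask
255 - 255 = 0
255 - 254 = 1
255 - 0 = 255
255 - 0 = 255
Wildcard: 0.1.255.255


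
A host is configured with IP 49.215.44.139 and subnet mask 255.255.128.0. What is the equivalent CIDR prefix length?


Binary: 11111111.11111111.10000000.00000000
Count leading 1s
Prefix: /17


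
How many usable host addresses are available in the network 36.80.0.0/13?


Host bits = 32 - 13 = 19
Total addresses = 2^19 = 524288
Usable = total - 2 (network and broadcast)
Usable hosts: 524286


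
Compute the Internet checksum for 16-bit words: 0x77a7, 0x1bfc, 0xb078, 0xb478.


Sum all words (with carry folding):
+ 0x77a7 = 0x77a7
+ 0x1bfc = 0x93a3
+ 0xb078 = 0x441c
+ 0xb478 = 0xf894
One's complement: ~0xf894
Checksum = 0x076b


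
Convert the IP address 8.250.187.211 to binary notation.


8 = 00001000
250 = 11111010
187 = 10111011
211 = 11010011
Binary: 00001000.11111010.10111011.11010011


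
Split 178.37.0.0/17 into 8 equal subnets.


New prefix = 17 + 3 = 20
Each subnet has 4096 addresses
  178.37.0.0/20
  178.37.16.0/20
  178.37.32.0/20
  178.37.48.0/20
  178.37.64.0/20
  178.37.80.0/20
  178.37.96.0/20
  178.37.112.0/20
Subnets: 178.37.0.0/20, 178.37.16.0/20, 178.37.32.0/20, 178.37.48.0/20, 178.37.64.0/20, 178.37.80.0/20, 178.37.96.0/20, 178.37.112.0/20


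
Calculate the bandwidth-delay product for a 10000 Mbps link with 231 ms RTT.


BDP = bandwidth * RTT
= 10000 Mbps * 231 ms
= 10000 * 1e6 * 231 / 1000 bits
= 2310000000 bits
= 288750000 bytes
= 281982.4219 KB
BDP = 2310000000 bits (288750000 bytes)


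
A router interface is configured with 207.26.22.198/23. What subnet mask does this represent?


/23 means 23 network bits, 9 host bits
Binary: 11111111111111111111111000000000
Mask: 255.255.254.0


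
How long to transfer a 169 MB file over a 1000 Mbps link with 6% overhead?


Effective throughput = 1000 * (1 - 6/100) = 940 Mbps
File size in Mb = 169 * 8 = 1352 Mb
Time = 1352 / 940
Time = 1.4383 seconds


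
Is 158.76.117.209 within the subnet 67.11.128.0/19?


Subnet network: 67.11.128.0
Test IP AND mask: 158.76.96.0
No, 158.76.117.209 is not in 67.11.128.0/19


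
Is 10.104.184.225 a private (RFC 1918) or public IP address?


RFC 1918 private ranges:
  10.0.0.0/8 (10.0.0.0 - 10.255.255.255)
  172.16.0.0/12 (172.16.0.0 - 172.31.255.255)
  192.168.0.0/16 (192.168.0.0 - 192.168.255.255)
Private (in 10.0.0.0/8)


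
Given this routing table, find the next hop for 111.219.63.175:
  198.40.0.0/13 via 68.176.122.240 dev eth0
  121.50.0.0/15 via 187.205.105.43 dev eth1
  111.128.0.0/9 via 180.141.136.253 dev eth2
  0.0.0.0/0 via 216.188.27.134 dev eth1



Longest prefix match for 111.219.63.175:
  /13 198.40.0.0: no
  /15 121.50.0.0: no
  /9 111.128.0.0: MATCH
  /0 0.0.0.0: MATCH
Selected: next-hop 180.141.136.253 via eth2 (matched /9)


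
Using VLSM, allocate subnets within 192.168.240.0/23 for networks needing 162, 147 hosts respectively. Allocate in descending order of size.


162 hosts -> /24 (254 usable): 192.168.240.0/24
147 hosts -> /24 (254 usable): 192.168.241.0/24
Allocation: 192.168.240.0/24 (162 hosts, 254 usable); 192.168.241.0/24 (147 hosts, 254 usable)


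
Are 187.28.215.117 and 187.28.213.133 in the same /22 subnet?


Mask: 255.255.252.0
187.28.215.117 AND mask = 187.28.212.0
187.28.213.133 AND mask = 187.28.212.0
Yes, same subnet (187.28.212.0)


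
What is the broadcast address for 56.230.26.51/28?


Network: 56.230.26.48/28
Host bits = 4
Set all host bits to 1:
Broadcast: 56.230.26.63


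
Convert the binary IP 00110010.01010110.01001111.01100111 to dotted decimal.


00110010 = 50
01010110 = 86
01001111 = 79
01100111 = 103
IP: 50.86.79.103


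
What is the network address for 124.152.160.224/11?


IP:   01111100.10011000.10100000.11100000
Mask: 11111111.11100000.00000000.00000000
AND operation:
Net:  01111100.10000000.00000000.00000000
Network: 124.128.0.0/11


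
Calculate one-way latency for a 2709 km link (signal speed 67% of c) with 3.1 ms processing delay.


Speed = 0.67 * 3e5 km/s = 201000 km/s
Propagation delay = 2709 / 201000 = 0.0135 s = 13.4776 ms
Processing delay = 3.1 ms
Total one-way latency = 16.5776 ms


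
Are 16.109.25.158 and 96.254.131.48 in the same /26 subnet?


Mask: 255.255.255.192
16.109.25.158 AND mask = 16.109.25.128
96.254.131.48 AND mask = 96.254.131.0
No, different subnets (16.109.25.128 vs 96.254.131.0)


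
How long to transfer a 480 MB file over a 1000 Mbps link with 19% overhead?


Effective throughput = 1000 * (1 - 19/100) = 810 Mbps
File size in Mb = 480 * 8 = 3840 Mb
Time = 3840 / 810
Time = 4.7407 seconds


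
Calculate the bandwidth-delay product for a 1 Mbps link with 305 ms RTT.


BDP = bandwidth * RTT
= 1 Mbps * 305 ms
= 1 * 1e6 * 305 / 1000 bits
= 305000 bits
= 38125 bytes
= 37.2314 KB
BDP = 305000 bits (38125 bytes)


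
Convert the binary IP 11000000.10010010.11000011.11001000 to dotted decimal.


11000000 = 192
10010010 = 146
11000011 = 195
11001000 = 200
IP: 192.146.195.200


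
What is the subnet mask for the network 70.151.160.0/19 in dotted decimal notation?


/19 means 19 network bits, 13 host bits
Binary: 11111111111111111110000000000000
Mask: 255.255.224.0


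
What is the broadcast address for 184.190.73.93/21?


Network: 184.190.72.0/21
Host bits = 11
Set all host bits to 1:
Broadcast: 184.190.79.255


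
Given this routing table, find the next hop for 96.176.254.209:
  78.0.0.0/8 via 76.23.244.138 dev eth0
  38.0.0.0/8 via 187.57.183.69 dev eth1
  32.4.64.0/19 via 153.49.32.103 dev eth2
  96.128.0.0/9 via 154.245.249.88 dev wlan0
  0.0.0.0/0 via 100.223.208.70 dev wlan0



Longest prefix match for 96.176.254.209:
  /8 78.0.0.0: no
  /8 38.0.0.0: no
  /19 32.4.64.0: no
  /9 96.128.0.0: MATCH
  /0 0.0.0.0: MATCH
Selected: next-hop 154.245.249.88 via wlan0 (matched /9)


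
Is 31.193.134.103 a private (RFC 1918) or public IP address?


RFC 1918 private ranges:
  10.0.0.0/8 (10.0.0.0 - 10.255.255.255)
  172.16.0.0/12 (172.16.0.0 - 172.31.255.255)
  192.168.0.0/16 (192.168.0.0 - 192.168.255.255)
Public (not in any RFC 1918 range)


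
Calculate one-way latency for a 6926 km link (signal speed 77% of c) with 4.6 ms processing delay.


Speed = 0.77 * 3e5 km/s = 231000 km/s
Propagation delay = 6926 / 231000 = 0.03 s = 29.9827 ms
Processing delay = 4.6 ms
Total one-way latency = 34.5827 ms


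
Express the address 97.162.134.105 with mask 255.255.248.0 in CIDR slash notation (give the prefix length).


Binary: 11111111.11111111.11111000.00000000
Count leading 1s
Prefix: /21


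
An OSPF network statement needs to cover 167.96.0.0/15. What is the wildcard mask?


Subnet mask: 255.254.0.0
Wildcard = 255.255.255.255 - subnet mask
255 - 255 = 0
255 - 254 = 1
255 - 0 = 255
255 - 0 = 255
Wildcard: 0.1.255.255


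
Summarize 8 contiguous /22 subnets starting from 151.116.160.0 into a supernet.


Original prefix: /22
Number of subnets: 8 = 2^3
New prefix = 22 - 3 = 19
Supernet: 151.116.160.0/19


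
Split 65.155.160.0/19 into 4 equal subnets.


New prefix = 19 + 2 = 21
Each subnet has 2048 addresses
  65.155.160.0/21
  65.155.168.0/21
  65.155.176.0/21
  65.155.184.0/21
Subnets: 65.155.160.0/21, 65.155.168.0/21, 65.155.176.0/21, 65.155.184.0/21


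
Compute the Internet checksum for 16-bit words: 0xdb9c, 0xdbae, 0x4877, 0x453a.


Sum all words (with carry folding):
+ 0xdb9c = 0xdb9c
+ 0xdbae = 0xb74b
+ 0x4877 = 0xffc2
+ 0x453a = 0x44fd
One's complement: ~0x44fd
Checksum = 0xbb02


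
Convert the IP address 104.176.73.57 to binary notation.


104 = 01101000
176 = 10110000
73 = 01001001
57 = 00111001
Binary: 01101000.10110000.01001001.00111001


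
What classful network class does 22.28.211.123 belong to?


First octet: 22
Binary: 00010110
0xxxxxxx -> Class A (1-126)
Class A, default mask 255.0.0.0 (/8)


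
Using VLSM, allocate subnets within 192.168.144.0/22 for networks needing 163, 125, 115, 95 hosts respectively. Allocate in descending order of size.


163 hosts -> /24 (254 usable): 192.168.144.0/24
125 hosts -> /25 (126 usable): 192.168.145.0/25
115 hosts -> /25 (126 usable): 192.168.145.128/25
95 hosts -> /25 (126 usable): 192.168.146.0/25
Allocation: 192.168.144.0/24 (163 hosts, 254 usable); 192.168.145.0/25 (125 hosts, 126 usable); 192.168.145.128/25 (115 hosts, 126 usable); 192.168.146.0/25 (95 hosts, 126 usable)


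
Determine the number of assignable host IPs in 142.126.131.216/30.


Host bits = 32 - 30 = 2
Total addresses = 2^2 = 4
Usable = total - 2 (network and broadcast)
Usable hosts: 2


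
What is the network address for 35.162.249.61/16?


IP:   00100011.10100010.11111001.00111101
Mask: 11111111.11111111.00000000.00000000
AND operation:
Net:  00100011.10100010.00000000.00000000
Network: 35.162.0.0/16


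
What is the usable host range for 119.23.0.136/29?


Network: 119.23.0.136
Broadcast: 119.23.0.143
First usable = network + 1
Last usable = broadcast - 1
Range: 119.23.0.137 to 119.23.0.142


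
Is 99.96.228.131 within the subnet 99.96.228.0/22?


Subnet network: 99.96.228.0
Test IP AND mask: 99.96.228.0
Yes, 99.96.228.131 is in 99.96.228.0/22


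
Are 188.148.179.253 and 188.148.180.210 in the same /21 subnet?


Mask: 255.255.248.0
188.148.179.253 AND mask = 188.148.176.0
188.148.180.210 AND mask = 188.148.176.0
Yes, same subnet (188.148.176.0)


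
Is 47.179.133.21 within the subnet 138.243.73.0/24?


Subnet network: 138.243.73.0
Test IP AND mask: 47.179.133.0
No, 47.179.133.21 is not in 138.243.73.0/24


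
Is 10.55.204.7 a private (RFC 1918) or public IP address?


RFC 1918 private ranges:
  10.0.0.0/8 (10.0.0.0 - 10.255.255.255)
  172.16.0.0/12 (172.16.0.0 - 172.31.255.255)
  192.168.0.0/16 (192.168.0.0 - 192.168.255.255)
Private (in 10.0.0.0/8)


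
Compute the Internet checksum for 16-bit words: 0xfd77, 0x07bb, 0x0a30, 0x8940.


Sum all words (with carry folding):
+ 0xfd77 = 0xfd77
+ 0x07bb = 0x0533
+ 0x0a30 = 0x0f63
+ 0x8940 = 0x98a3
One's complement: ~0x98a3
Checksum = 0x675c


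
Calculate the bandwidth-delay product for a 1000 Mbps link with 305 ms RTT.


BDP = bandwidth * RTT
= 1000 Mbps * 305 ms
= 1000 * 1e6 * 305 / 1000 bits
= 305000000 bits
= 38125000 bytes
= 37231.4453 KB
BDP = 305000000 bits (38125000 bytes)


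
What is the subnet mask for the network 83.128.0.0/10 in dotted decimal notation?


/10 means 10 network bits, 22 host bits
Binary: 11111111110000000000000000000000
Mask: 255.192.0.0


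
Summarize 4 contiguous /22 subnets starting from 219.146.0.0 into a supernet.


Original prefix: /22
Number of subnets: 4 = 2^2
New prefix = 22 - 2 = 20
Supernet: 219.146.0.0/20


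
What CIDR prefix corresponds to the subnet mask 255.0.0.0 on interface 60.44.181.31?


Binary: 11111111.00000000.00000000.00000000
Count leading 1s
Prefix: /8


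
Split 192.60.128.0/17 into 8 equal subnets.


New prefix = 17 + 3 = 20
Each subnet has 4096 addresses
  192.60.128.0/20
  192.60.144.0/20
  192.60.160.0/20
  192.60.176.0/20
  192.60.192.0/20
  192.60.208.0/20
  192.60.224.0/20
  192.60.240.0/20
Subnets: 192.60.128.0/20, 192.60.144.0/20, 192.60.160.0/20, 192.60.176.0/20, 192.60.192.0/20, 192.60.208.0/20, 192.60.224.0/20, 192.60.240.0/20


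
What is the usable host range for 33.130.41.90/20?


Network: 33.130.32.0
Broadcast: 33.130.47.255
First usable = network + 1
Last usable = broadcast - 1
Range: 33.130.32.1 to 33.130.47.254


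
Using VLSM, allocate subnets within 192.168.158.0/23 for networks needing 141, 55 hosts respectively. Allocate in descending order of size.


141 hosts -> /24 (254 usable): 192.168.158.0/24
55 hosts -> /26 (62 usable): 192.168.159.0/26
Allocation: 192.168.158.0/24 (141 hosts, 254 usable); 192.168.159.0/26 (55 hosts, 62 usable)


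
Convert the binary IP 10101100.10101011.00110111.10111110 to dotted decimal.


10101100 = 172
10101011 = 171
00110111 = 55
10111110 = 190
IP: 172.171.55.190


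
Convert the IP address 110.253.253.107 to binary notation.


110 = 01101110
253 = 11111101
253 = 11111101
107 = 01101011
Binary: 01101110.11111101.11111101.01101011


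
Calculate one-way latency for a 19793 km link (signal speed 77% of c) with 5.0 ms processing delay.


Speed = 0.77 * 3e5 km/s = 231000 km/s
Propagation delay = 19793 / 231000 = 0.0857 s = 85.684 ms
Processing delay = 5.0 ms
Total one-way latency = 90.684 ms


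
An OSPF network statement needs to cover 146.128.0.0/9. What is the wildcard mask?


Subnet mask: 255.128.0.0
Wildcard = 255.255.255.255 - subnet mask
255 - 255 = 0
255 - 128 = 127
255 - 0 = 255
255 - 0 = 255
Wildcard: 0.127.255.255


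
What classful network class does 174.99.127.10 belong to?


First octet: 174
Binary: 10101110
10xxxxxx -> Class B (128-191)
Class B, default mask 255.255.0.0 (/16)


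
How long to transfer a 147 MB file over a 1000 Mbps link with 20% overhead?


Effective throughput = 1000 * (1 - 20/100) = 800 Mbps
File size in Mb = 147 * 8 = 1176 Mb
Time = 1176 / 800
Time = 1.47 seconds


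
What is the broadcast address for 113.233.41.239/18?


Network: 113.233.0.0/18
Host bits = 14
Set all host bits to 1:
Broadcast: 113.233.63.255


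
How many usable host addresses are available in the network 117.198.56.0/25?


Host bits = 32 - 25 = 7
Total addresses = 2^7 = 128
Usable = total - 2 (network and broadcast)
Usable hosts: 126


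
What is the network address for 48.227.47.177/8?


IP:   00110000.11100011.00101111.10110001
Mask: 11111111.00000000.00000000.00000000
AND operation:
Net:  00110000.00000000.00000000.00000000
Network: 48.0.0.0/8


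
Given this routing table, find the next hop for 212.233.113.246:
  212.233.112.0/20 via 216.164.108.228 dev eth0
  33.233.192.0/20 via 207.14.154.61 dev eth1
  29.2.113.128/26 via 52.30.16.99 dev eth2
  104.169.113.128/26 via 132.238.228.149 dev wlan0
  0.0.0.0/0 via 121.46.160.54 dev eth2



Longest prefix match for 212.233.113.246:
  /20 212.233.112.0: MATCH
  /20 33.233.192.0: no
  /26 29.2.113.128: no
  /26 104.169.113.128: no
  /0 0.0.0.0: MATCH
Selected: next-hop 216.164.108.228 via eth0 (matched /20)


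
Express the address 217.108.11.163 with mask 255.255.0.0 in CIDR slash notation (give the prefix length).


Binary: 11111111.11111111.00000000.00000000
Count leading 1s
Prefix: /16


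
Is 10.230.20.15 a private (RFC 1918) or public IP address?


RFC 1918 private ranges:
  10.0.0.0/8 (10.0.0.0 - 10.255.255.255)
  172.16.0.0/12 (172.16.0.0 - 172.31.255.255)
  192.168.0.0/16 (192.168.0.0 - 192.168.255.255)
Private (in 10.0.0.0/8)


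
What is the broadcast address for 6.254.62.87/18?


Network: 6.254.0.0/18
Host bits = 14
Set all host bits to 1:
Broadcast: 6.254.63.255


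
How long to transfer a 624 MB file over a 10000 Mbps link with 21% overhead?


Effective throughput = 10000 * (1 - 21/100) = 7900 Mbps
File size in Mb = 624 * 8 = 4992 Mb
Time = 4992 / 7900
Time = 0.6319 seconds


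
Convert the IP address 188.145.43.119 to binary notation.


188 = 10111100
145 = 10010001
43 = 00101011
119 = 01110111
Binary: 10111100.10010001.00101011.01110111


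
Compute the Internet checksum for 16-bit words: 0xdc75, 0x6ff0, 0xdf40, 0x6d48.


Sum all words (with carry folding):
+ 0xdc75 = 0xdc75
+ 0x6ff0 = 0x4c66
+ 0xdf40 = 0x2ba7
+ 0x6d48 = 0x98ef
One's complement: ~0x98ef
Checksum = 0x6710


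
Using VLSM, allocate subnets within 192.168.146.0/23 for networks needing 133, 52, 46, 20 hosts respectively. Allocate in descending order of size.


133 hosts -> /24 (254 usable): 192.168.146.0/24
52 hosts -> /26 (62 usable): 192.168.147.0/26
46 hosts -> /26 (62 usable): 192.168.147.64/26
20 hosts -> /27 (30 usable): 192.168.147.128/27
Allocation: 192.168.146.0/24 (133 hosts, 254 usable); 192.168.147.0/26 (52 hosts, 62 usable); 192.168.147.64/26 (46 hosts, 62 usable); 192.168.147.128/27 (20 hosts, 30 usable)


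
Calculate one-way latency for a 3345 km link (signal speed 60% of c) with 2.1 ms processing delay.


Speed = 0.6 * 3e5 km/s = 180000 km/s
Propagation delay = 3345 / 180000 = 0.0186 s = 18.5833 ms
Processing delay = 2.1 ms
Total one-way latency = 20.6833 ms


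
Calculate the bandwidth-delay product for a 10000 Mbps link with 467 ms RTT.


BDP = bandwidth * RTT
= 10000 Mbps * 467 ms
= 10000 * 1e6 * 467 / 1000 bits
= 4670000000 bits
= 583750000 bytes
= 570068.3594 KB
BDP = 4670000000 bits (583750000 bytes)


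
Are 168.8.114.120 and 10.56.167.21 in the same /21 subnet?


Mask: 255.255.248.0
168.8.114.120 AND mask = 168.8.112.0
10.56.167.21 AND mask = 10.56.160.0
No, different subnets (168.8.112.0 vs 10.56.160.0)


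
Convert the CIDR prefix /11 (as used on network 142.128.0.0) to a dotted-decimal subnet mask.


/11 means 11 network bits, 21 host bits
Binary: 11111111111000000000000000000000
Mask: 255.224.0.0


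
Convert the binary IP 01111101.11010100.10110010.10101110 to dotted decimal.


01111101 = 125
11010100 = 212
10110010 = 178
10101110 = 174
IP: 125.212.178.174


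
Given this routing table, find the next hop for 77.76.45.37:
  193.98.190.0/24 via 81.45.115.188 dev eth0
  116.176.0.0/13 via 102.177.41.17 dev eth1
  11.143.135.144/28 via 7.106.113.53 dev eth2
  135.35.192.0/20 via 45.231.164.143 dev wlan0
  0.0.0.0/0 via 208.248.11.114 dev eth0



Longest prefix match for 77.76.45.37:
  /24 193.98.190.0: no
  /13 116.176.0.0: no
  /28 11.143.135.144: no
  /20 135.35.192.0: no
  /0 0.0.0.0: MATCH
Selected: next-hop 208.248.11.114 via eth0 (matched /0)


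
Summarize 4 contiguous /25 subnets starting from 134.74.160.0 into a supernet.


Original prefix: /25
Number of subnets: 4 = 2^2
New prefix = 25 - 2 = 23
Supernet: 134.74.160.0/23


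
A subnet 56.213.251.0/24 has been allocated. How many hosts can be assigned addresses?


Host bits = 32 - 24 = 8
Total addresses = 2^8 = 256
Usable = total - 2 (network and broadcast)
Usable hosts: 254


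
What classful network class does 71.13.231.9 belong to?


First octet: 71
Binary: 01000111
0xxxxxxx -> Class A (1-126)
Class A, default mask 255.0.0.0 (/8)


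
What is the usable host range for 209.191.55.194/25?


Network: 209.191.55.128
Broadcast: 209.191.55.255
First usable = network + 1
Last usable = broadcast - 1
Range: 209.191.55.129 to 209.191.55.254


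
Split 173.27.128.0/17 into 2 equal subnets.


New prefix = 17 + 1 = 18
Each subnet has 16384 addresses
  173.27.128.0/18
  173.27.192.0/18
Subnets: 173.27.128.0/18, 173.27.192.0/18


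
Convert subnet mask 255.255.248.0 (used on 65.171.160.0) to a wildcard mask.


Subnet mask: 255.255.248.0
Wildcard = 255.255.255.255 - subnet mask
255 - 255 = 0
255 - 255 = 0
255 - 248 = 7
255 - 0 = 255
Wildcard: 0.0.7.255


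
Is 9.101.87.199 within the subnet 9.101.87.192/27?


Subnet network: 9.101.87.192
Test IP AND mask: 9.101.87.192
Yes, 9.101.87.199 is in 9.101.87.192/27


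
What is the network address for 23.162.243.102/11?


IP:   00010111.10100010.11110011.01100110
Mask: 11111111.11100000.00000000.00000000
AND operation:
Net:  00010111.10100000.00000000.00000000
Network: 23.160.0.0/11


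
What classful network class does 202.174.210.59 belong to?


First octet: 202
Binary: 11001010
110xxxxx -> Class C (192-223)
Class C, default mask 255.255.255.0 (/24)


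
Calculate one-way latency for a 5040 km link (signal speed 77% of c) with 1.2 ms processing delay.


Speed = 0.77 * 3e5 km/s = 231000 km/s
Propagation delay = 5040 / 231000 = 0.0218 s = 21.8182 ms
Processing delay = 1.2 ms
Total one-way latency = 23.0182 ms


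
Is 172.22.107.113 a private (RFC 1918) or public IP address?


RFC 1918 private ranges:
  10.0.0.0/8 (10.0.0.0 - 10.255.255.255)
  172.16.0.0/12 (172.16.0.0 - 172.31.255.255)
  192.168.0.0/16 (192.168.0.0 - 192.168.255.255)
Private (in 172.16.0.0/12)


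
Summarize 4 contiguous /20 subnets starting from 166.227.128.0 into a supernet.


Original prefix: /20
Number of subnets: 4 = 2^2
New prefix = 20 - 2 = 18
Supernet: 166.227.128.0/18


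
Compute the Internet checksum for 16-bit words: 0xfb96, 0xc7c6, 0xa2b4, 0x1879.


Sum all words (with carry folding):
+ 0xfb96 = 0xfb96
+ 0xc7c6 = 0xc35d
+ 0xa2b4 = 0x6612
+ 0x1879 = 0x7e8b
One's complement: ~0x7e8b
Checksum = 0x8174


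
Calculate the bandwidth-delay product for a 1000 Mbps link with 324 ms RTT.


BDP = bandwidth * RTT
= 1000 Mbps * 324 ms
= 1000 * 1e6 * 324 / 1000 bits
= 324000000 bits
= 40500000 bytes
= 39550.7812 KB
BDP = 324000000 bits (40500000 bytes)


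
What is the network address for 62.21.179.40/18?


IP:   00111110.00010101.10110011.00101000
Mask: 11111111.11111111.11000000.00000000
AND operation:
Net:  00111110.00010101.10000000.00000000
Network: 62.21.128.0/18


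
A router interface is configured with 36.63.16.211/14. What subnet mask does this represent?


/14 means 14 network bits, 18 host bits
Binary: 11111111111111000000000000000000
Mask: 255.252.0.0


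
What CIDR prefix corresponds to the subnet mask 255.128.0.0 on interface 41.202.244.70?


Binary: 11111111.10000000.00000000.00000000
Count leading 1s
Prefix: /9


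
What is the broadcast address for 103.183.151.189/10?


Network: 103.128.0.0/10
Host bits = 22
Set all host bits to 1:
Broadcast: 103.191.255.255


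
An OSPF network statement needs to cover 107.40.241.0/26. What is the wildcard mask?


Subnet mask: 255.255.255.192
Wildcard = 255.255.255.255 - subnet mask
255 - 255 = 0
255 - 255 = 0
255 - 255 = 0
255 - 192 = 63
Wildcard: 0.0.0.63


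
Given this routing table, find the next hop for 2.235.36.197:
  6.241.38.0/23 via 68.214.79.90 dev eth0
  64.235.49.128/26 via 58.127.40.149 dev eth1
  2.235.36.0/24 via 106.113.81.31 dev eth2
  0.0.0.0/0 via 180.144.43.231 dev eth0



Longest prefix match for 2.235.36.197:
  /23 6.241.38.0: no
  /26 64.235.49.128: no
  /24 2.235.36.0: MATCH
  /0 0.0.0.0: MATCH
Selected: next-hop 106.113.81.31 via eth2 (matched /24)


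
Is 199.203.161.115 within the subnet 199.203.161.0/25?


Subnet network: 199.203.161.0
Test IP AND mask: 199.203.161.0
Yes, 199.203.161.115 is in 199.203.161.0/25


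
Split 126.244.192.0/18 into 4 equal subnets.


New prefix = 18 + 2 = 20
Each subnet has 4096 addresses
  126.244.192.0/20
  126.244.208.0/20
  126.244.224.0/20
  126.244.240.0/20
Subnets: 126.244.192.0/20, 126.244.208.0/20, 126.244.224.0/20, 126.244.240.0/20


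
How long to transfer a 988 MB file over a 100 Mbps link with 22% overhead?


Effective throughput = 100 * (1 - 22/100) = 78 Mbps
File size in Mb = 988 * 8 = 7904 Mb
Time = 7904 / 78
Time = 101.3333 seconds


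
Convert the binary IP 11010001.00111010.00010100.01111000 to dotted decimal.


11010001 = 209
00111010 = 58
00010100 = 20
01111000 = 120
IP: 209.58.20.120
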